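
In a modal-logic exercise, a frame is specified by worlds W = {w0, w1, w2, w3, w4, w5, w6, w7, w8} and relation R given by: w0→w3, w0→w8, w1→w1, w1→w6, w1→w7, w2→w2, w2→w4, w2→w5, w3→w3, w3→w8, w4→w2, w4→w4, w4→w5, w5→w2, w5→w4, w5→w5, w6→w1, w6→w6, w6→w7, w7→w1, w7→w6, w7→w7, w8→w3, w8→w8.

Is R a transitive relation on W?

Yes

Transitive: yes — every two-step R-path is closed by a direct edge.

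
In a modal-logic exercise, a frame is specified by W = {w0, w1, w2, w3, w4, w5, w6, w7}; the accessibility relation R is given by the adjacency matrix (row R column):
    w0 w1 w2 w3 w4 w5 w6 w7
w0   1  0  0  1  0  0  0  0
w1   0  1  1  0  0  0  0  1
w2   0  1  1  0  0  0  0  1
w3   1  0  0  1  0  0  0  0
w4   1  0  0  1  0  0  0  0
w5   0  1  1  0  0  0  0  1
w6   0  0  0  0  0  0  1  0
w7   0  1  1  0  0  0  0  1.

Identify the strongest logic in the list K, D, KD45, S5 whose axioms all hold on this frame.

Serial (axiom D): yes — every world has a successor (e.g. w0 R w0).
Euclidean (axiom 5): yes — any two successors of a common world are R-related.
Transitive (axiom 4): yes — every two-step R-path is closed by a direct edge.
Reflexive (axiom T): no — w4 is not related to itself.
So F validates K, D, KD45; S5 would additionally require R to be reflexive. The strongest is KD45.

KD45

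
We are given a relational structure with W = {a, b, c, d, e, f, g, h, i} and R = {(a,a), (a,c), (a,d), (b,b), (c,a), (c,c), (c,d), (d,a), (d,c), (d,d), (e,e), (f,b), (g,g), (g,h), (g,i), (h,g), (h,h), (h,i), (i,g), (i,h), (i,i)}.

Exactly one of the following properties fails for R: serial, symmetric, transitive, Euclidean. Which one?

Serial: yes — every world has a successor (e.g. a R a).
Symmetric: no — f R b but not b R f.
Transitive: yes — every two-step R-path is closed by a direct edge.
Euclidean: yes — any two successors of a common world are R-related.
Only symmetric fails.

symmetric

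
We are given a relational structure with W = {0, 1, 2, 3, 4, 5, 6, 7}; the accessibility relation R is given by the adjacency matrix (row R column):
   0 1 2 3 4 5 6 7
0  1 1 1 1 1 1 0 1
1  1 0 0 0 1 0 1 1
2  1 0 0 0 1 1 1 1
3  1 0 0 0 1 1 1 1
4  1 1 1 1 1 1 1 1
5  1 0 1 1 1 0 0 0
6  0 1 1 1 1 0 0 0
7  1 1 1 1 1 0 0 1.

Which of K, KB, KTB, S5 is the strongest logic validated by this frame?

Symmetric (axiom B): yes — every pair in R has its reverse in R.
Reflexive (axiom T): no — 1 is not related to itself.
Euclidean (axiom 5): no — 0 R 1 and 0 R 2, but not 1 R 2.
So F validates K, KB; KTB would additionally require R to be reflexive. The strongest is KB.

KB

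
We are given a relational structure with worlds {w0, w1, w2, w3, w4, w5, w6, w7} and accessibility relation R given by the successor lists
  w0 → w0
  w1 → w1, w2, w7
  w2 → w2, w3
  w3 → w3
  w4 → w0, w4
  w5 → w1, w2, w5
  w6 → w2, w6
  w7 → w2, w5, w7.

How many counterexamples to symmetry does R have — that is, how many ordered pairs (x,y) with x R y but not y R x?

9

Enumerating: (w1,w2), (w1,w7), (w2,w3), (w4,w0), (w5,w1), (w5,w2), (w6,w2), (w7,w2), (w7,w5).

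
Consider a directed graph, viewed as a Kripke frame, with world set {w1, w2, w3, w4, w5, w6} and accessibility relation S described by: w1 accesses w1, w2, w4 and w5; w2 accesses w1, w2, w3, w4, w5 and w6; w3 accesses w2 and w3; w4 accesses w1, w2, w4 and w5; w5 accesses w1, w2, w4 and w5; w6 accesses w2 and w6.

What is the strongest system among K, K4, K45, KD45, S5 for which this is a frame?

Transitive (axiom 4): no — w1 S w2 and w2 S w3, but not w1 S w3.
Euclidean (axiom 5): no — w2 S w1 and w2 S w3, but not w1 S w3.
Serial (axiom D): yes — every world has a successor (e.g. w1 S w1).
Reflexive (axiom T): yes — every world is S-related to itself.
So F validates K; K4 would additionally require S to be transitive. The strongest is K.

K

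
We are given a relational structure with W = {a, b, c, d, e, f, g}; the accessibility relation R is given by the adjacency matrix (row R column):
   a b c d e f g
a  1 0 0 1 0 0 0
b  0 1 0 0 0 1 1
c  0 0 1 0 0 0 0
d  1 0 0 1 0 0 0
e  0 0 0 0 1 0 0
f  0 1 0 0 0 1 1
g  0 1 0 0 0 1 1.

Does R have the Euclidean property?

Euclidean: yes — any two successors of a common world are R-related.

Yes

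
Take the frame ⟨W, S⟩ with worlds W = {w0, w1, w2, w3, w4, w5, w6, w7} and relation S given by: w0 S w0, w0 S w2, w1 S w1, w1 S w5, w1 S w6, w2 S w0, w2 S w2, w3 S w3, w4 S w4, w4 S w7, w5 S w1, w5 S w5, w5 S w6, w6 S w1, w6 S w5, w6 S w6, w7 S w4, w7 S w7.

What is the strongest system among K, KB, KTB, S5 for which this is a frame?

Symmetric (axiom B): yes — every pair in S has its reverse in S.
Reflexive (axiom T): yes — every world is S-related to itself.
Euclidean (axiom 5): yes — any two successors of a common world are S-related.
So F validates K, KB, KTB, S5. The strongest is S5.

S5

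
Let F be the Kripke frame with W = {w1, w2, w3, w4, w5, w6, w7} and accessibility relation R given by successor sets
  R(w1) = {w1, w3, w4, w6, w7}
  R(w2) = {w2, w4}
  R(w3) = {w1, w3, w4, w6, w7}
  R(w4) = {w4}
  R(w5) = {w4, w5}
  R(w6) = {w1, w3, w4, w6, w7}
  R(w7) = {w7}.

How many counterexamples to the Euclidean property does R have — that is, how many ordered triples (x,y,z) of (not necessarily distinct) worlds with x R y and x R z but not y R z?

Enumerating: (w1,w4,w1), (w1,w4,w3), (w1,w4,w6), (w1,w4,w7), (w1,w7,w1), (w1,w7,w3), (w1,w7,w4), (w1,w7,w6), (w2,w4,w2), (w3,w4,w1), (w3,w4,w3), (w3,w4,w6), … and 14 more.
Total: 26.

26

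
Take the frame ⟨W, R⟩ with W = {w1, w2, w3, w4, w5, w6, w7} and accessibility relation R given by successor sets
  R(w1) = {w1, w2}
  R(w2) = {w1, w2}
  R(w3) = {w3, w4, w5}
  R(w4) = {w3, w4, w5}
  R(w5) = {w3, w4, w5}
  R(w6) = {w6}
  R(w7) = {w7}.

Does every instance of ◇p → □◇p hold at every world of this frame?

Yes

By correspondence theory, 5 is valid on a frame iff R is Euclidean.
Euclidean: yes — any two successors of a common world are R-related.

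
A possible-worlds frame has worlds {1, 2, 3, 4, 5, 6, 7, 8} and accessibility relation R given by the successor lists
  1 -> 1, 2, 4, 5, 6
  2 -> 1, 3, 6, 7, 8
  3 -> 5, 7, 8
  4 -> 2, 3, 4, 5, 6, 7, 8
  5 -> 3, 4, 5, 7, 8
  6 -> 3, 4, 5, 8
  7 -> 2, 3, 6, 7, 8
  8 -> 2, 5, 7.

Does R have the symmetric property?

Symmetric: no — 1 R 4 but not 4 R 1.

No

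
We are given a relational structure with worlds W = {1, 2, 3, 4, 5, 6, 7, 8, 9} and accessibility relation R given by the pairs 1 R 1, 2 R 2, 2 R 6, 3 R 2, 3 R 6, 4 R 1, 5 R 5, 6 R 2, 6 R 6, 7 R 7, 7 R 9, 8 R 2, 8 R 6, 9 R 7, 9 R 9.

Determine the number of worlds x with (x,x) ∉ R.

Enumerating: 3, 4, 8.

3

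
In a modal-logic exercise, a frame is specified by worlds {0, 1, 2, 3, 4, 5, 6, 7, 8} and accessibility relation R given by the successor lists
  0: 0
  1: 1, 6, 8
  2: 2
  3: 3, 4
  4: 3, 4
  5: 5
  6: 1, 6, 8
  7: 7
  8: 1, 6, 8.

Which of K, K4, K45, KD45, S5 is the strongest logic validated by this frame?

Transitive (axiom 4): yes — every two-step R-path is closed by a direct edge.
Euclidean (axiom 5): yes — any two successors of a common world are R-related.
Serial (axiom D): yes — every world has a successor (e.g. 0 R 0).
Reflexive (axiom T): yes — every world is R-related to itself.
So F validates K, K4, K45, KD45, S5. The strongest is S5.

S5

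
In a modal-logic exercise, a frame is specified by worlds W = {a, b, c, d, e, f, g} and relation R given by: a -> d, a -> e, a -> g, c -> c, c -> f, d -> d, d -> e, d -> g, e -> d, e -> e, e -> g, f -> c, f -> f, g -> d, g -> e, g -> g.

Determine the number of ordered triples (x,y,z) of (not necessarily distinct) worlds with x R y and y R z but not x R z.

R is transitive; there are no such tuples.

0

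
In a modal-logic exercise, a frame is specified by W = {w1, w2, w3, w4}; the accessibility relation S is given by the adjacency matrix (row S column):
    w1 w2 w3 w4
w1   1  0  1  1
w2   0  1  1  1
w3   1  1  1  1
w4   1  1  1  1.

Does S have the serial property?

Yes

Serial: yes — every world has a successor (e.g. w1 S w1).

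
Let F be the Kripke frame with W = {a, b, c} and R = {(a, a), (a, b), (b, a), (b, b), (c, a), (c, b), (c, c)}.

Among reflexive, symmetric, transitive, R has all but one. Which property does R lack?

Reflexive: yes — every world is R-related to itself.
Symmetric: no — c R a but not a R c.
Transitive: yes — every two-step R-path is closed by a direct edge.
Only symmetric fails.

symmetric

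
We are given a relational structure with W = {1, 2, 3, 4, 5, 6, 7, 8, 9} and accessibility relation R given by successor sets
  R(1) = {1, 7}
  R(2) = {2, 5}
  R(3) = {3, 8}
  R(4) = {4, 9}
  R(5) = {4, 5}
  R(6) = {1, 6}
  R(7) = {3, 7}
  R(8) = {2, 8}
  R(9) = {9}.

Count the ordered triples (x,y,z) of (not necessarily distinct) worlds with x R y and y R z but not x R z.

7

Enumerating: (1,7,3), (2,5,4), (3,8,2), (5,4,9), (6,1,7), (7,3,8), (8,2,5).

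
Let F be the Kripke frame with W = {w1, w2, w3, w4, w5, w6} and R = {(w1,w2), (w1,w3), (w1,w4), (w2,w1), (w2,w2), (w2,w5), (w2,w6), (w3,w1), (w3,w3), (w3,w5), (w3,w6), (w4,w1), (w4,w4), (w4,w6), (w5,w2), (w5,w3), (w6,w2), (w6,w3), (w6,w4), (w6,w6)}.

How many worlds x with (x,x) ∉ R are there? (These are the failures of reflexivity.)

Enumerating: w1, w5.

2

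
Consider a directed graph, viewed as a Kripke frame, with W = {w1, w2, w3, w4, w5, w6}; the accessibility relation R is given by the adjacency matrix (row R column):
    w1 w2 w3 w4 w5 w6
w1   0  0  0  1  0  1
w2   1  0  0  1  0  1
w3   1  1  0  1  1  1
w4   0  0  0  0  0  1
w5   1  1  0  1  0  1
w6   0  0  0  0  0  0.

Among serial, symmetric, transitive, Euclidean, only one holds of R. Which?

Serial: no — w6 has no R-successor.
Symmetric: no — w1 R w4 but not w4 R w1.
Transitive: yes — every two-step R-path is closed by a direct edge.
Euclidean: no — w1 R w6 and w1 R w4, but not w6 R w4.
Only transitive holds.

transitive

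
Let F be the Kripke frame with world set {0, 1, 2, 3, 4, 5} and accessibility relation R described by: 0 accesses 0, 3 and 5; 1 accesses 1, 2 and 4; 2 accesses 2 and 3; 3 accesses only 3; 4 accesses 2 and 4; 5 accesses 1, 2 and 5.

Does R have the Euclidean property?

Euclidean: no — 0 R 3 and 0 R 5, but not 3 R 5.

No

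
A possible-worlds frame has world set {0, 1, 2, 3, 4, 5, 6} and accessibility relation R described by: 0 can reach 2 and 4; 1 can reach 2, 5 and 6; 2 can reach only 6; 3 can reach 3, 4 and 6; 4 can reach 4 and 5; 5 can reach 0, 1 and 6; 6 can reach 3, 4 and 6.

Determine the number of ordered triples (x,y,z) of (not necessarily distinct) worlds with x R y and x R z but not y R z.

22

Enumerating: (0,2,2), (0,2,4), (0,4,2), (1,2,2), (1,2,5), (1,5,2), (1,5,5), (1,6,2), (1,6,5), (3,4,3), (3,4,6), (4,5,4), … and 10 more.
Total: 22.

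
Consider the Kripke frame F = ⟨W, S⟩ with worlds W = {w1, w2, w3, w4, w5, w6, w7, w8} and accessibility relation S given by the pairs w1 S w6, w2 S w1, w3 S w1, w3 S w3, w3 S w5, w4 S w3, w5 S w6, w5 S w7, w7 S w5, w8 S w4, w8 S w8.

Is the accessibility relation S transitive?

Transitive: no — w2 S w1 and w1 S w6, but not w2 S w6.

No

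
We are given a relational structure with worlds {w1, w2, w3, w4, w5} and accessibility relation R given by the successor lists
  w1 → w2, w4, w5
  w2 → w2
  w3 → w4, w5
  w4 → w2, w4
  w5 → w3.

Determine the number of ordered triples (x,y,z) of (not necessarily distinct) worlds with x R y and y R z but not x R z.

Enumerating: (w1,w5,w3), (w3,w4,w2), (w3,w5,w3), (w5,w3,w4), (w5,w3,w5).

5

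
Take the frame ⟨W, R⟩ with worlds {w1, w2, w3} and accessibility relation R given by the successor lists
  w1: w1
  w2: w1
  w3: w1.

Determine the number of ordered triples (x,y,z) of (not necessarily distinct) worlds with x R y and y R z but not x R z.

R is transitive; there are no such tuples.

0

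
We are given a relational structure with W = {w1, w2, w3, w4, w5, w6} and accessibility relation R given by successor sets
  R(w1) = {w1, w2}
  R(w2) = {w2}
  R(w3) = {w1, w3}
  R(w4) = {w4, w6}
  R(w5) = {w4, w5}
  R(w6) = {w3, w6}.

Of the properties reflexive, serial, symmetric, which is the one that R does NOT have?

symmetric

Reflexive: yes — every world is R-related to itself.
Serial: yes — every world has a successor (e.g. w1 R w1).
Symmetric: no — w1 R w2 but not w2 R w1.
Only symmetric fails.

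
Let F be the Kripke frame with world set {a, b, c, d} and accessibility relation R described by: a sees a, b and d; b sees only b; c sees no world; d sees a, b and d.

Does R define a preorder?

Reflexive: no — c is not related to itself.
Transitive: yes — every two-step R-path is closed by a direct edge.
So R is not a preorder.

No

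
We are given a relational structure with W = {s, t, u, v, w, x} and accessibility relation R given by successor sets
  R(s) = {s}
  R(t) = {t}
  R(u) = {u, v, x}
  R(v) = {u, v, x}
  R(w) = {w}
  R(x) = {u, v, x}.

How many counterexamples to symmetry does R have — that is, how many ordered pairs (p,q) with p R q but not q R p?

0

R is symmetric; there are no such tuples.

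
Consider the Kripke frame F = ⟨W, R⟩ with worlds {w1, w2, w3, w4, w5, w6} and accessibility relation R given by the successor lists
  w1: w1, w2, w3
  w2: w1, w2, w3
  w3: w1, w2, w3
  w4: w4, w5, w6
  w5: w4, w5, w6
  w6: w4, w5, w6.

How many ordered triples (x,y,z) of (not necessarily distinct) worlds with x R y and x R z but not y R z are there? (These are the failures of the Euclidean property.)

R is Euclidean; there are no such tuples.

0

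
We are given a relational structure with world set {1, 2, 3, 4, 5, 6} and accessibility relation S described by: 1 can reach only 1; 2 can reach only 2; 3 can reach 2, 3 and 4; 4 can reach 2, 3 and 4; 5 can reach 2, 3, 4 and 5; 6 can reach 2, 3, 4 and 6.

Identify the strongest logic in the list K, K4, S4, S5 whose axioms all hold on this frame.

S4

Transitive (axiom 4): yes — every two-step S-path is closed by a direct edge.
Reflexive (axiom T): yes — every world is S-related to itself.
Euclidean (axiom 5): no — 3 S 2 and 3 S 4, but not 2 S 4.
So F validates K, K4, S4; S5 would additionally require S to be Euclidean. The strongest is S4.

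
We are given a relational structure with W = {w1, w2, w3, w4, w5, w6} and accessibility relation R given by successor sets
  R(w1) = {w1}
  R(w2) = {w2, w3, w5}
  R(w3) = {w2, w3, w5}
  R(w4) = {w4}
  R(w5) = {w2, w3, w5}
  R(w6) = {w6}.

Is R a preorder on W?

Reflexive: yes — every world is R-related to itself.
Transitive: yes — every two-step R-path is closed by a direct edge.
So R is a preorder.

Yes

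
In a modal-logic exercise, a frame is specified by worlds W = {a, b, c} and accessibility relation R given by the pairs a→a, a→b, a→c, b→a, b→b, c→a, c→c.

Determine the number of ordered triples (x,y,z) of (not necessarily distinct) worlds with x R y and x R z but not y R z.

Enumerating: (a,b,c), (a,c,b).

2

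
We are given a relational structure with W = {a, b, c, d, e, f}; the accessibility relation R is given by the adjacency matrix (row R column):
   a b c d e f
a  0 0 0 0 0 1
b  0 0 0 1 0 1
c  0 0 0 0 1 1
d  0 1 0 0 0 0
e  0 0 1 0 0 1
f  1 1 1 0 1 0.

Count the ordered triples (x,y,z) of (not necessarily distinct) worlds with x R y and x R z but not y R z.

24

Enumerating: (a,f,f), (b,d,d), (b,d,f), (b,f,d), (b,f,f), (c,e,e), (c,f,f), (d,b,b), (e,c,c), (e,f,f), (f,a,a), (f,a,b), … and 12 more.
Total: 24.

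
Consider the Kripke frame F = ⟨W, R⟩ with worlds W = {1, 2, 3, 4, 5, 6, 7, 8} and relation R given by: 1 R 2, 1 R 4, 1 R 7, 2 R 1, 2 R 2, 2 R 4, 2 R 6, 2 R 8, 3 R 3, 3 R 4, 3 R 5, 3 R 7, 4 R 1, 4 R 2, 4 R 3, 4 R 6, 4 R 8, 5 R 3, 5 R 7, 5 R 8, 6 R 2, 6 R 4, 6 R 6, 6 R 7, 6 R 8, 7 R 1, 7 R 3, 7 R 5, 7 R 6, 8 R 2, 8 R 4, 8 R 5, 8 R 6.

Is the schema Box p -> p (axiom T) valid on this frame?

No

By correspondence theory, T is valid on a frame iff R is reflexive.
Reflexive: no — 1 is not related to itself.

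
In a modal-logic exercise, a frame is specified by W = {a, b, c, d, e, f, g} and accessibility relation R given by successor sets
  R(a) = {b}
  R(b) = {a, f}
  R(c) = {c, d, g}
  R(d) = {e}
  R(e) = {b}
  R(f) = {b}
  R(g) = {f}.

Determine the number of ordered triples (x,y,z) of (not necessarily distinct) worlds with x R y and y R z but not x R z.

12

Enumerating: (a,b,a), (a,b,f), (b,a,b), (b,f,b), (c,d,e), (c,g,f), (d,e,b), (e,b,a), (e,b,f), (f,b,a), (f,b,f), (g,f,b).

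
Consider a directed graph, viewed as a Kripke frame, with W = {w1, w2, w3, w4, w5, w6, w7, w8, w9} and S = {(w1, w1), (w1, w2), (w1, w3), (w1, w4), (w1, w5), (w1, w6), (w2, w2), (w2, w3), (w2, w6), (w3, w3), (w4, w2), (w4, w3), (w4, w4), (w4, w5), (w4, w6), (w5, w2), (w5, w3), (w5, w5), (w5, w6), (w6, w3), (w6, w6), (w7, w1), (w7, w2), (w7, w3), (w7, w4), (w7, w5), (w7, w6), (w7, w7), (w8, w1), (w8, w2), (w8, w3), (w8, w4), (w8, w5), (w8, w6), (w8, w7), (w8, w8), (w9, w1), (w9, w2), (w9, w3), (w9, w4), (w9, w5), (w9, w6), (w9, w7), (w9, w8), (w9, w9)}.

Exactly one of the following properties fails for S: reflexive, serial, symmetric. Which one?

symmetric

Reflexive: yes — every world is S-related to itself.
Serial: yes — every world has a successor (e.g. w1 S w1).
Symmetric: no — w1 S w2 but not w2 S w1.
Only symmetric fails.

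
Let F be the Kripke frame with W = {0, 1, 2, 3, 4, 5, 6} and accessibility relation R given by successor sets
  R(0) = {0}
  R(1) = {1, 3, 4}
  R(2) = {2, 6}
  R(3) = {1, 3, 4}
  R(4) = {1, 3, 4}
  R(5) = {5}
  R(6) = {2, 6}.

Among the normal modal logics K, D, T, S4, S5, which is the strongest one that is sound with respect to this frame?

Serial (axiom D): yes — every world has a successor (e.g. 0 R 0).
Reflexive (axiom T): yes — every world is R-related to itself.
Transitive (axiom 4): yes — every two-step R-path is closed by a direct edge.
Euclidean (axiom 5): yes — any two successors of a common world are R-related.
So F validates K, D, T, S4, S5. The strongest is S5.

S5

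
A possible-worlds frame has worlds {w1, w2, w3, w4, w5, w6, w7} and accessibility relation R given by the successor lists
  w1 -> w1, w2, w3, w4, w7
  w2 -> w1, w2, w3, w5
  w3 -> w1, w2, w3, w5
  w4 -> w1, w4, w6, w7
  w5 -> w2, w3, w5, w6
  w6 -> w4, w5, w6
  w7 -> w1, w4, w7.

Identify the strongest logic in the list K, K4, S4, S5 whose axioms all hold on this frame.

Transitive (axiom 4): no — w1 R w2 and w2 R w5, but not w1 R w5.
Reflexive (axiom T): yes — every world is R-related to itself.
Euclidean (axiom 5): no — w1 R w2 and w1 R w4, but not w2 R w4.
So F validates K; K4 would additionally require R to be transitive. The strongest is K.

K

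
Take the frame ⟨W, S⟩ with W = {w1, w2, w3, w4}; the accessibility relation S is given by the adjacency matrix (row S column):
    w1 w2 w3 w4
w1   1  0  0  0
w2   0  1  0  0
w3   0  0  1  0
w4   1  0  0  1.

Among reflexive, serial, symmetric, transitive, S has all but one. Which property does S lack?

Reflexive: yes — every world is S-related to itself.
Serial: yes — every world has a successor (e.g. w1 S w1).
Symmetric: no — w4 S w1 but not w1 S w4.
Transitive: yes — every two-step S-path is closed by a direct edge.
Only symmetric fails.

symmetric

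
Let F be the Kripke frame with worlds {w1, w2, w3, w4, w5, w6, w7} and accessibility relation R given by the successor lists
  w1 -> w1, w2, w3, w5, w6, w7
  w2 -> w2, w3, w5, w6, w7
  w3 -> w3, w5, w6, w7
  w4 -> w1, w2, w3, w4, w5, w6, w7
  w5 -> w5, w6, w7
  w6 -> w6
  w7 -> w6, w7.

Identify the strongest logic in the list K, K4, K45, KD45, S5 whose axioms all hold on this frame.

Transitive (axiom 4): yes — every two-step R-path is closed by a direct edge.
Euclidean (axiom 5): no — w1 R w3 and w1 R w2, but not w3 R w2.
Serial (axiom D): yes — every world has a successor (e.g. w1 R w1).
Reflexive (axiom T): yes — every world is R-related to itself.
So F validates K, K4; K45 would additionally require R to be Euclidean. The strongest is K4.

K4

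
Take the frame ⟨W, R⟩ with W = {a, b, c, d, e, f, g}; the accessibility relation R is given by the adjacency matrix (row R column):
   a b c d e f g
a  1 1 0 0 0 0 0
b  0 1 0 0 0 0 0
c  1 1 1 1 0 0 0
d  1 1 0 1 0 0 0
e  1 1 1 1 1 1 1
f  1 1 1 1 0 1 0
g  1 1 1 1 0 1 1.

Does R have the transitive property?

Yes

Transitive: yes — every two-step R-path is closed by a direct edge.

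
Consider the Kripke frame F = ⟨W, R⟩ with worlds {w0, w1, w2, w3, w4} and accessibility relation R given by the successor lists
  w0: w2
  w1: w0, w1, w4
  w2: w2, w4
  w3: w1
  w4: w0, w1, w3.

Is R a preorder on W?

No

Reflexive: no — w0 is not related to itself.
Transitive: no — w0 R w2 and w2 R w4, but not w0 R w4.
So R is not a preorder.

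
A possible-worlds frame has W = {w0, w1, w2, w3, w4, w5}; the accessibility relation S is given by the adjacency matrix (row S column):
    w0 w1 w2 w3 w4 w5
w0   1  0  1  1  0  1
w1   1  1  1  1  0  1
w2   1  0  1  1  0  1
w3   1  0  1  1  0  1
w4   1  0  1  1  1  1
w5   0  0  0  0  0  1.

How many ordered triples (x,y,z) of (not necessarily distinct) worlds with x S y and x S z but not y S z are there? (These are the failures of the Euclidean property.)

23

Enumerating: (w0,w5,w0), (w0,w5,w2), (w0,w5,w3), (w1,w0,w1), (w1,w2,w1), (w1,w3,w1), (w1,w5,w0), (w1,w5,w1), (w1,w5,w2), (w1,w5,w3), (w2,w5,w0), (w2,w5,w2), … and 11 more.
Total: 23.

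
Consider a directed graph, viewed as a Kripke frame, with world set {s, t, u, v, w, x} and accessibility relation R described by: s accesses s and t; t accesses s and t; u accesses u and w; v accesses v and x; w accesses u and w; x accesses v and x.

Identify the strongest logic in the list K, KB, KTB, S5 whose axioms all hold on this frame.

S5

Symmetric (axiom B): yes — every pair in R has its reverse in R.
Reflexive (axiom T): yes — every world is R-related to itself.
Euclidean (axiom 5): yes — any two successors of a common world are R-related.
So F validates K, KB, KTB, S5. The strongest is S5.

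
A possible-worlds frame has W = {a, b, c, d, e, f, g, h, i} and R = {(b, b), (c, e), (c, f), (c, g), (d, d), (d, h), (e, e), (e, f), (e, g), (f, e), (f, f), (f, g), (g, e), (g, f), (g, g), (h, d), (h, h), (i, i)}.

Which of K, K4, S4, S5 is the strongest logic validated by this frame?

Transitive (axiom 4): yes — every two-step R-path is closed by a direct edge.
Reflexive (axiom T): no — a is not related to itself.
Euclidean (axiom 5): yes — any two successors of a common world are R-related.
So F validates K, K4; S4 would additionally require R to be reflexive. The strongest is K4.

K4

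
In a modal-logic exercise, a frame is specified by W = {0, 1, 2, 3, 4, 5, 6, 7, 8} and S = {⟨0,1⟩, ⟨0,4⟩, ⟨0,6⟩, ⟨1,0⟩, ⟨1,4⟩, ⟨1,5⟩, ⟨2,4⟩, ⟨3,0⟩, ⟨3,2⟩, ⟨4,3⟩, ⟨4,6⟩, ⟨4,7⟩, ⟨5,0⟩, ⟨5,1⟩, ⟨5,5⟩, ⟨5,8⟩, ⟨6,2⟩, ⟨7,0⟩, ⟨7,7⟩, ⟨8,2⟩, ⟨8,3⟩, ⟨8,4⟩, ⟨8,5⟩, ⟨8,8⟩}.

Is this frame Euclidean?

No

Euclidean: no — 0 S 1 and 0 S 6, but not 1 S 6.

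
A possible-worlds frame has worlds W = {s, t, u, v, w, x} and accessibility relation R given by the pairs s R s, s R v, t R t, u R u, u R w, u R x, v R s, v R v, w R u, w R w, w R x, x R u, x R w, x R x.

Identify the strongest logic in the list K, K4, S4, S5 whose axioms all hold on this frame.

Transitive (axiom 4): yes — every two-step R-path is closed by a direct edge.
Reflexive (axiom T): yes — every world is R-related to itself.
Euclidean (axiom 5): yes — any two successors of a common world are R-related.
So F validates K, K4, S4, S5. The strongest is S5.

S5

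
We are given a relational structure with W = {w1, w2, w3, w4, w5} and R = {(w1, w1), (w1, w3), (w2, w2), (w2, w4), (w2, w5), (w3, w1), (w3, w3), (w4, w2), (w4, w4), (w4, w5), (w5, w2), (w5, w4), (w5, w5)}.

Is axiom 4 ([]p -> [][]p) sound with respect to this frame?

Yes

By correspondence theory, 4 is valid on a frame iff R is transitive.
Transitive: yes — every two-step R-path is closed by a direct edge.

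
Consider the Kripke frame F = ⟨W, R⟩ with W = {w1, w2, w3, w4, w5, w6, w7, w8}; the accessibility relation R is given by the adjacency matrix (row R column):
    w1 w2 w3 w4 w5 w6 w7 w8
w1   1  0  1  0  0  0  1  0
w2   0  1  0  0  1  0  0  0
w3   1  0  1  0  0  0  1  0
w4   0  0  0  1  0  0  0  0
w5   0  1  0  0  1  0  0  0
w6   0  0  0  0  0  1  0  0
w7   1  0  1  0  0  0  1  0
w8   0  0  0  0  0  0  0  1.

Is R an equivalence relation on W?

Yes

Reflexive: yes — every world is R-related to itself.
Symmetric: yes — every pair in R has its reverse in R.
Transitive: yes — every two-step R-path is closed by a direct edge.
So R is an equivalence relation.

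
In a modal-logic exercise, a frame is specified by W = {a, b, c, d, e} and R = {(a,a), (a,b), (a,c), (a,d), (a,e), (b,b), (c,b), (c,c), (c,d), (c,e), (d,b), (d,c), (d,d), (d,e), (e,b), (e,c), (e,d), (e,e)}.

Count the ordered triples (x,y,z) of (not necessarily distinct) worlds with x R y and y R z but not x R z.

0

R is transitive; there are no such tuples.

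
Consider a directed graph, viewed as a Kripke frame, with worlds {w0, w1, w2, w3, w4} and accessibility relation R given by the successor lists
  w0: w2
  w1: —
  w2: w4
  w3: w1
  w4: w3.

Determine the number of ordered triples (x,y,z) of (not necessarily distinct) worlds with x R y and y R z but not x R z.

3

Enumerating: (w0,w2,w4), (w2,w4,w3), (w4,w3,w1).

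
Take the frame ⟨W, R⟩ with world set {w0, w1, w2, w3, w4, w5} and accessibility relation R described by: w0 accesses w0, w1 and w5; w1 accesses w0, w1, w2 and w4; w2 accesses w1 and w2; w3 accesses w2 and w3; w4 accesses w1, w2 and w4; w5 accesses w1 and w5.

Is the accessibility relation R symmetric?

Symmetric: no — w0 R w5 but not w5 R w0.

No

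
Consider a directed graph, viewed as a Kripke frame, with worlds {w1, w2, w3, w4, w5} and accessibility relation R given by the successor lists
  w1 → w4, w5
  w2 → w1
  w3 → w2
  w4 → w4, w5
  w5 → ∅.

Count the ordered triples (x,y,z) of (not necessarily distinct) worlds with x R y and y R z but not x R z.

3

Enumerating: (w2,w1,w4), (w2,w1,w5), (w3,w2,w1).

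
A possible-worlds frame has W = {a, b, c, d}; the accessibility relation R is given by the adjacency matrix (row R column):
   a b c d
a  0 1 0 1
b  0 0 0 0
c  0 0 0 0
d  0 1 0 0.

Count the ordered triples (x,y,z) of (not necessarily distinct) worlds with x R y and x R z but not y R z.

Enumerating: (a,b,b), (a,b,d), (a,d,d), (d,b,b).

4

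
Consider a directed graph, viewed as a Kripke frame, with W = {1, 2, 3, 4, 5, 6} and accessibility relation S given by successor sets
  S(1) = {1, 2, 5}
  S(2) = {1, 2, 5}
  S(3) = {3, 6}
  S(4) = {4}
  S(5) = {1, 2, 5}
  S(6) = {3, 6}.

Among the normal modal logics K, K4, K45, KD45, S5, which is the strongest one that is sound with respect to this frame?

Transitive (axiom 4): yes — every two-step S-path is closed by a direct edge.
Euclidean (axiom 5): yes — any two successors of a common world are S-related.
Serial (axiom D): yes — every world has a successor (e.g. 1 S 1).
Reflexive (axiom T): yes — every world is S-related to itself.
So F validates K, K4, K45, KD45, S5. The strongest is S5.

S5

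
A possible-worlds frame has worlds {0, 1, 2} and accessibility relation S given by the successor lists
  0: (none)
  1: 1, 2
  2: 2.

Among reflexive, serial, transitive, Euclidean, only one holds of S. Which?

transitive

Reflexive: no — 0 is not related to itself.
Serial: no — 0 has no S-successor.
Transitive: yes — every two-step S-path is closed by a direct edge.
Euclidean: no — 1 S 2 and 1 S 1, but not 2 S 1.
Only transitive holds.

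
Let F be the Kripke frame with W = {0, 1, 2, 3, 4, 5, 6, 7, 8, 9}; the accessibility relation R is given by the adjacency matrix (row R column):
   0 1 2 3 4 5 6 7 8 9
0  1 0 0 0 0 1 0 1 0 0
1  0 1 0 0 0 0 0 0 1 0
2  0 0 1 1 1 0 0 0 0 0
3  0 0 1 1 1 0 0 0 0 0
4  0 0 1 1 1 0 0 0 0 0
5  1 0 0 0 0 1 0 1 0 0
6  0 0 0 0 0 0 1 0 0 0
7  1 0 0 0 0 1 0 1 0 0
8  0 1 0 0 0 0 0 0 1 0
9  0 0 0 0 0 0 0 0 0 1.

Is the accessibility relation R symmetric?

Symmetric: yes — every pair in R has its reverse in R.

Yes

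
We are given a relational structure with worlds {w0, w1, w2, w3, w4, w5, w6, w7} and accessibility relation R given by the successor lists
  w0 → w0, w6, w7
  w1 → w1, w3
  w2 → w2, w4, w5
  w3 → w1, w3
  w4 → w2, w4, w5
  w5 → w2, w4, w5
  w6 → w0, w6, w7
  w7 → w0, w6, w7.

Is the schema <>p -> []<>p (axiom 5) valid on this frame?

Yes

Axiom 5 corresponds to the accessibility relation being Euclidean.
Euclidean: yes — any two successors of a common world are R-related.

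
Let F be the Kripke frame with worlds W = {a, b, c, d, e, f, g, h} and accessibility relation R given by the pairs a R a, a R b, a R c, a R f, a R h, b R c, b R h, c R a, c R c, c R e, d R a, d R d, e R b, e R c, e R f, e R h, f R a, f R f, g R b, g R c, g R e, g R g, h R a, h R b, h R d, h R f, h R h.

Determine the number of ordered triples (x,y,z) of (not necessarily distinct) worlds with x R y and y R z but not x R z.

32

Enumerating: (a,c,e), (a,h,d), (b,c,a), (b,c,e), (b,h,a), (b,h,b), (b,h,d), (b,h,f), (c,a,b), (c,a,f), (c,a,h), (c,e,b), … and 20 more.
Total: 32.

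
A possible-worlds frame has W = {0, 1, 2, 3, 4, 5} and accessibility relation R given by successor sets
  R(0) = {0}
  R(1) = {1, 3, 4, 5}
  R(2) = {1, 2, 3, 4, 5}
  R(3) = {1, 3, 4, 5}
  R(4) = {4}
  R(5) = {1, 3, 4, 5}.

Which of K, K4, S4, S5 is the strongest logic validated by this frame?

Transitive (axiom 4): yes — every two-step R-path is closed by a direct edge.
Reflexive (axiom T): yes — every world is R-related to itself.
Euclidean (axiom 5): no — 1 R 4 and 1 R 3, but not 4 R 3.
So F validates K, K4, S4; S5 would additionally require R to be Euclidean. The strongest is S4.

S4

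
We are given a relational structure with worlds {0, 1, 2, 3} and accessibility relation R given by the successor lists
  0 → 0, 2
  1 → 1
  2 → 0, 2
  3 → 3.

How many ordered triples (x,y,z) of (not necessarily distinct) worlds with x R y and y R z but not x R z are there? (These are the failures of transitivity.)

R is transitive; there are no such tuples.

0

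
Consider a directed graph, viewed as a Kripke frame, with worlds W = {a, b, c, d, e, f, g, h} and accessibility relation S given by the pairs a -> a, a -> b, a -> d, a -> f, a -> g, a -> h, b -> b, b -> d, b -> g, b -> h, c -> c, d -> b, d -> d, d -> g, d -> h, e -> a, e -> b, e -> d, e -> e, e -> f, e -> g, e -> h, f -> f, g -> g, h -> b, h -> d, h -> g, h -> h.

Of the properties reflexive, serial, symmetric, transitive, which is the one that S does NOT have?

symmetric

Reflexive: yes — every world is S-related to itself.
Serial: yes — every world has a successor (e.g. a S a).
Symmetric: no — a S b but not b S a.
Transitive: yes — every two-step S-path is closed by a direct edge.
Only symmetric fails.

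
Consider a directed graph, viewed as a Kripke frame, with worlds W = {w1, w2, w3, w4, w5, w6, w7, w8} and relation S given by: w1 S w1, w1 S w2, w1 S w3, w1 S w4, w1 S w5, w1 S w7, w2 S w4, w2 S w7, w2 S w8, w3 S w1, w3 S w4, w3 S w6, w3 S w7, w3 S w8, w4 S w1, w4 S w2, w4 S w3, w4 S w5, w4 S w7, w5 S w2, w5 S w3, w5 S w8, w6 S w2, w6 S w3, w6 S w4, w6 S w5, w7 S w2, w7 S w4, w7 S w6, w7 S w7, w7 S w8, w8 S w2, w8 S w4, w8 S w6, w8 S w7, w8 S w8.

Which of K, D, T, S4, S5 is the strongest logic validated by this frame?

D

Serial (axiom D): yes — every world has a successor (e.g. w1 S w1).
Reflexive (axiom T): no — w2 is not related to itself.
Transitive (axiom 4): no — w1 S w2 and w2 S w8, but not w1 S w8.
Euclidean (axiom 5): no — w1 S w2 and w1 S w3, but not w2 S w3.
So F validates K, D; T would additionally require S to be reflexive. The strongest is D.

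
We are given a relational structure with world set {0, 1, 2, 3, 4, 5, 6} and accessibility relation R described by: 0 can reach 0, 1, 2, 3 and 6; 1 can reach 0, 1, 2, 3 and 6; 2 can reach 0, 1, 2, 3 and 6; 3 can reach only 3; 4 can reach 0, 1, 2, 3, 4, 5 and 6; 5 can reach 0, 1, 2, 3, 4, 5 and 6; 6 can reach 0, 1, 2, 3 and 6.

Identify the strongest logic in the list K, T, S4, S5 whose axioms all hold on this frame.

Reflexive (axiom T): yes — every world is R-related to itself.
Transitive (axiom 4): yes — every two-step R-path is closed by a direct edge.
Euclidean (axiom 5): no — 0 R 3 and 0 R 1, but not 3 R 1.
So F validates K, T, S4; S5 would additionally require R to be Euclidean. The strongest is S4.

S4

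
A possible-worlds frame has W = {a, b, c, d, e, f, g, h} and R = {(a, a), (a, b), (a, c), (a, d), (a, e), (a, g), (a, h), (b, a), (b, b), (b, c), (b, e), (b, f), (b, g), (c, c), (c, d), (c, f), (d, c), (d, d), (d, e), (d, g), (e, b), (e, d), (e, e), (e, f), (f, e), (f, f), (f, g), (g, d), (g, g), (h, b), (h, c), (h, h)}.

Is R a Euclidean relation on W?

No

Euclidean: no — a R b and a R d, but not b R d.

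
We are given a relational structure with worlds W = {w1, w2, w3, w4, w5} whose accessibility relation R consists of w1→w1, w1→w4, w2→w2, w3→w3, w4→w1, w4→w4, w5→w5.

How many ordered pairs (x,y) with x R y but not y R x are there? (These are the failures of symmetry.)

0

R is symmetric; there are no such tuples.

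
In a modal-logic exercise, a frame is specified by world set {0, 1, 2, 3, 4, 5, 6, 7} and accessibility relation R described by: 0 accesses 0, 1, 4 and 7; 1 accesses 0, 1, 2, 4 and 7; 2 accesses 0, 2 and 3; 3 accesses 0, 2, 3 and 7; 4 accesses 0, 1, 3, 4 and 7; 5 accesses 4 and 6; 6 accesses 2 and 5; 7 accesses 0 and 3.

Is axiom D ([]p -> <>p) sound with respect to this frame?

By correspondence theory, D is valid on a frame iff R is serial.
Serial: yes — every world has a successor (e.g. 0 R 0).

Yes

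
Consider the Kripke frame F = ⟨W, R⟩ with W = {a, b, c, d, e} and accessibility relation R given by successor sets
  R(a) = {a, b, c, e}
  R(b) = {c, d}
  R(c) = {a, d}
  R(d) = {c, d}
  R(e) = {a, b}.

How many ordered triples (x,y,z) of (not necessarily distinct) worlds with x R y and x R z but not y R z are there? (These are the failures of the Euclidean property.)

14

Enumerating: (a,b,a), (a,b,b), (a,b,e), (a,c,b), (a,c,c), (a,c,e), (a,e,c), (a,e,e), (b,c,c), (c,a,d), (c,d,a), (d,c,c), (e,b,a), (e,b,b).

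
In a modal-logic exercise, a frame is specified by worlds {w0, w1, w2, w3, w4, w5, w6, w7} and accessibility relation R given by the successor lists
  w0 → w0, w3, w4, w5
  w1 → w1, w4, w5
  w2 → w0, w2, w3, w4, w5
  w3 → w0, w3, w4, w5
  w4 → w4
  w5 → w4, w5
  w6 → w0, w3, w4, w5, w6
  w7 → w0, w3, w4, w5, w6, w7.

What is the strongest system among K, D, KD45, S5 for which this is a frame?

D

Serial (axiom D): yes — every world has a successor (e.g. w0 R w0).
Euclidean (axiom 5): no — w0 R w4 and w0 R w3, but not w4 R w3.
Transitive (axiom 4): yes — every two-step R-path is closed by a direct edge.
Reflexive (axiom T): yes — every world is R-related to itself.
So F validates K, D; KD45 would additionally require R to be Euclidean. The strongest is D.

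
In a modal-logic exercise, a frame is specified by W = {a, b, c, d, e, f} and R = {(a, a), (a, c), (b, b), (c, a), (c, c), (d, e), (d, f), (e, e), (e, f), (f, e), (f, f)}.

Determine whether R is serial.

Serial: yes — every world has a successor (e.g. a R a).

Yes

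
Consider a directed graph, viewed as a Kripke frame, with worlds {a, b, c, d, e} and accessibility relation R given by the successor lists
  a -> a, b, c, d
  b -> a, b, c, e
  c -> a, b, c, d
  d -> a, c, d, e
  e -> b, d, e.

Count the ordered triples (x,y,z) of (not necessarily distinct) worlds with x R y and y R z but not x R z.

Enumerating: (a,b,e), (a,d,e), (b,a,d), (b,c,d), (b,e,d), (c,b,e), (c,d,e), (d,a,b), (d,c,b), (d,e,b), (e,b,a), (e,b,c), (e,d,a), (e,d,c).

14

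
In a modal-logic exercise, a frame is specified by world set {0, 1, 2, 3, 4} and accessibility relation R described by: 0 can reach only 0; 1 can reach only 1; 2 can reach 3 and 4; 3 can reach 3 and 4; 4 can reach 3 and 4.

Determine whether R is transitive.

Transitive: yes — every two-step R-path is closed by a direct edge.

Yes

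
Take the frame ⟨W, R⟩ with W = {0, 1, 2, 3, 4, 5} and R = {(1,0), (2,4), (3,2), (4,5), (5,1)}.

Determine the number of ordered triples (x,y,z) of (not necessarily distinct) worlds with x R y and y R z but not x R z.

4

Enumerating: (2,4,5), (3,2,4), (4,5,1), (5,1,0).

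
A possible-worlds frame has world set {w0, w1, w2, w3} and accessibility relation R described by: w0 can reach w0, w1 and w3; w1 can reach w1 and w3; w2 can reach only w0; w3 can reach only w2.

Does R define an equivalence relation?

Reflexive: no — w2 is not related to itself.
Symmetric: no — w0 R w1 but not w1 R w0.
Transitive: no — w0 R w3 and w3 R w2, but not w0 R w2.
So R is not an equivalence relation.

No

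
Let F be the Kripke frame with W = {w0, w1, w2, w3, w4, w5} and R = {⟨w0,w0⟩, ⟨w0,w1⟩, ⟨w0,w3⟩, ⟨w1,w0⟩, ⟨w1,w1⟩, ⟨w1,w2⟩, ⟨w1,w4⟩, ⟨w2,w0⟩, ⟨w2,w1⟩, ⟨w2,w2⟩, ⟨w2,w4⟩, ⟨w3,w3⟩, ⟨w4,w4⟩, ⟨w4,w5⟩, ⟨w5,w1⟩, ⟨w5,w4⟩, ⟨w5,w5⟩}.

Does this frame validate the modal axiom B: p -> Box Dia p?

Axiom B corresponds to the accessibility relation being symmetric.
Symmetric: no — w0 R w3 but not w3 R w0.

No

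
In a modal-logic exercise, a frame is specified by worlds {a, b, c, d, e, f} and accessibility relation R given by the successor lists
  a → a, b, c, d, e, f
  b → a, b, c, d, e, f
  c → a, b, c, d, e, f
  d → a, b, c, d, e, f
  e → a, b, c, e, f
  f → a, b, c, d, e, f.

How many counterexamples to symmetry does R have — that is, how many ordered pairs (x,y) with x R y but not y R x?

1

Enumerating: (d,e).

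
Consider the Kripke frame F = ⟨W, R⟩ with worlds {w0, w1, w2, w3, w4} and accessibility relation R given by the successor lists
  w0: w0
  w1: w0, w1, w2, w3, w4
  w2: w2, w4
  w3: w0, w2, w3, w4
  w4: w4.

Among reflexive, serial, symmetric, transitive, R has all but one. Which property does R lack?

symmetric

Reflexive: yes — every world is R-related to itself.
Serial: yes — every world has a successor (e.g. w0 R w0).
Symmetric: no — w1 R w0 but not w0 R w1.
Transitive: yes — every two-step R-path is closed by a direct edge.
Only symmetric fails.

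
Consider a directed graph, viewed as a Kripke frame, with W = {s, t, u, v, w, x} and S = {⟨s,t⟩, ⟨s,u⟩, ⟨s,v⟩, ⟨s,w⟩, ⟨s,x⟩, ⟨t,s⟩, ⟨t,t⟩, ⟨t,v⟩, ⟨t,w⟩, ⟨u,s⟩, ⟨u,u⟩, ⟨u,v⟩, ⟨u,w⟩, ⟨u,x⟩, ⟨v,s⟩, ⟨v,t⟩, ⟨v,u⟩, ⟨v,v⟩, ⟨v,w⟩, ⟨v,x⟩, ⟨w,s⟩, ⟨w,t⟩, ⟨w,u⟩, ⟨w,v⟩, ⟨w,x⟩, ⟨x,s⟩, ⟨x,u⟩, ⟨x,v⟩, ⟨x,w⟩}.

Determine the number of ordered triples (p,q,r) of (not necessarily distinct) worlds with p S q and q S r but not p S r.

26

Enumerating: (s,t,s), (s,u,s), (s,v,s), (s,w,s), (s,x,s), (t,s,u), (t,s,x), (t,v,u), (t,v,x), (t,w,u), (t,w,x), (u,s,t), … and 14 more.
Total: 26.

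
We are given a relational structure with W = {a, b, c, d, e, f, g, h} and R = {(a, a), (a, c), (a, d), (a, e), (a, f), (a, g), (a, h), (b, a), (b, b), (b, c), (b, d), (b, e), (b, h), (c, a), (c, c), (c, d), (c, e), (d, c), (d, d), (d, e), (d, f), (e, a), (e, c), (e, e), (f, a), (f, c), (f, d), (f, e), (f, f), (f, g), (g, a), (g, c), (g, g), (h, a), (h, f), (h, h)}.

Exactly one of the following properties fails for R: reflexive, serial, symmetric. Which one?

Reflexive: yes — every world is R-related to itself.
Serial: yes — every world has a successor (e.g. a R a).
Symmetric: no — a R d but not d R a.
Only symmetric fails.

symmetric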